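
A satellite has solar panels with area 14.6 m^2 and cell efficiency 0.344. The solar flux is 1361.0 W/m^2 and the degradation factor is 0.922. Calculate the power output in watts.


P = area * eta * S * degradation
P = 14.6 * 0.344 * 1361.0 * 0.922
P = 6302.3185 W

6302.3185 W


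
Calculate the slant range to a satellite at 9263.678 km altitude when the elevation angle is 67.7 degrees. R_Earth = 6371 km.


h = 9263.678 km, el = 67.7 deg
d = -R_E*sin(el) + sqrt((R_E*sin(el))^2 + 2*R_E*h + h^2)
d = -6371.0000*sin(1.1816) + sqrt((6371.0000*0.9252097)^2 + 2*6371.0000*9263.678 + 9263.678^2)
d = 9552.1318 km

9552.1318 km


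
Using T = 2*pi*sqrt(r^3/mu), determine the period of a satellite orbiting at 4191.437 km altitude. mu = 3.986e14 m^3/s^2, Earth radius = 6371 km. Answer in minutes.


r = 10562.4370 km = 1.0562437e+07 m
T = 2*pi*sqrt(r^3/mu) = 2*pi*sqrt(1.1783991e+21 / 3.986e14)
T = 10803.3244 s = 180.0554 min

180.0554 minutes


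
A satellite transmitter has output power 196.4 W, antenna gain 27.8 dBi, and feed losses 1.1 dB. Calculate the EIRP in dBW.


Pt = 196.4 W = 22.9314 dBW
EIRP = Pt_dBW + Gt - losses = 22.9314 + 27.8 - 1.1 = 49.6314 dBW

49.6314 dBW


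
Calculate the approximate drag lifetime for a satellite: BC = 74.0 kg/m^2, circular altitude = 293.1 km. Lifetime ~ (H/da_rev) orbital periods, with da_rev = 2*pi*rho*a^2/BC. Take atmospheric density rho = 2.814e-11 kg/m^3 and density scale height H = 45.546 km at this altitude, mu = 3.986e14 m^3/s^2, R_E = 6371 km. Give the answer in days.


a = R_E + alt = 6664.1000 km = 6.6641e+06 m
da_rev = 2*pi*rho*a^2/BC = 2*pi*2.814e-11*(6.6641e+06)^2/74.0 = 106.109741 m per revolution
N = H/da_rev = 45546.0000 m / 106.109741 m = 429.2349 revolutions
P = 2*pi*sqrt(a^3/mu) = 5414.0652 s
lifetime = N*P = 429.2349 * 5414.0652 = 2.3239055e+06 s = 26.8971 days

26.8971 days


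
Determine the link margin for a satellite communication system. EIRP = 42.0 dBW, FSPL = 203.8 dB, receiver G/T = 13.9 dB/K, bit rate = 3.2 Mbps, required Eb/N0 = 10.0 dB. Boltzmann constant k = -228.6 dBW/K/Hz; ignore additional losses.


C/N0 = EIRP - FSPL + G/T - k = 42.0 - 203.8 + 13.9 - (-228.6)
C/N0 = 80.7000 dB-Hz
R_b = 3.2 Mbps = 3.2e+06 bps -> 10*log10(R_b) = 65.0515 dB-Hz
Eb/N0 = C/N0 - 10*log10(R_b) = 80.7000 - 65.0515 = 15.6485 dB
Margin = Eb/N0 - Eb/N0_req = 15.6485 - 10.0 = 5.6485 dB (link closes)

5.6485 dB


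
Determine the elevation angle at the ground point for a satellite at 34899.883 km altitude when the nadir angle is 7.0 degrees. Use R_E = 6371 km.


r = R_E + alt = 41270.8830 km
Law of sines in the satellite / Earth-center / ground-point triangle:
  sin(nadir)/R_E = sin(90 + el)/r  =>  cos(el) = (r/R_E)*sin(nadir)
cos(el) = (41270.8830 / 6371.0000) * sin(7.0 deg) = 0.7894609
el = arccos(0.7894609) = 37.8648 deg
(Earth-central angle = 90 - nadir - el = 45.1352 deg)

37.8648 degrees


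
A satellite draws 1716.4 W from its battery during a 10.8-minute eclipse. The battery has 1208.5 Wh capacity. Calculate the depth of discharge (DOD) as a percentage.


E_used = P * t / 60 = 1716.4 * 10.8 / 60 = 308.9520 Wh
DOD = E_used / E_total * 100 = 308.9520 / 1208.5 * 100
DOD = 25.5649 %

25.5649 %


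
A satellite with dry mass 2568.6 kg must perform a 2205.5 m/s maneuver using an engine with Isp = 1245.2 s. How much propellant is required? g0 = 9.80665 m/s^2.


ve = Isp * g0 = 1245.2 * 9.80665 = 12211.240580 m/s
mass ratio = exp(dv/ve) = exp(2205.5/12211.240580) = 1.19795062
m_prop = m_dry * (mr - 1) = 2568.6 * (1.19795062 - 1)
m_prop = 508.4560 kg

508.4560 kg


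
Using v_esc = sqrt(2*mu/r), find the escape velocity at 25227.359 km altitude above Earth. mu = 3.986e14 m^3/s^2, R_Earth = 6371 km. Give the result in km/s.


r = 6371.0 + 25227.359 = 31598.3590 km = 3.1598359e+07 m
v_esc = sqrt(2*mu/r) = sqrt(2*3.986e14 / 3.1598359e+07)
v_esc = 5022.8636 m/s = 5.0229 km/s

5.0229 km/s


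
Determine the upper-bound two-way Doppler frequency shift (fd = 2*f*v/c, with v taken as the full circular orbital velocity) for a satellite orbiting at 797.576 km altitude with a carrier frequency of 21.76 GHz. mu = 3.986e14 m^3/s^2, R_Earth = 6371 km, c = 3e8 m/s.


r = 7.168576e+06 m
v = sqrt(mu/r) = 7456.7949 m/s (worst-case radial velocity)
f = 21.76 GHz = 2.176e+10 Hz
fd = 2*f*v/c = 2*2.176e+10*7456.7949/3.0e+08
fd = 1.0817324e+06 Hz

1.0817e+06 Hz


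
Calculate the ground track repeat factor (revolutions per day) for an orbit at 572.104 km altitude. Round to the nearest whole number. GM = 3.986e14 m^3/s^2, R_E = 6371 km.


r = 6.943104e+06 m
T = 2*pi*sqrt(r^3/mu) = 5757.6031 s = 95.9601 min
revs/day = 1440 / 95.9601 = 15.0062
Rounded: 15 revolutions per day

15 revolutions per day


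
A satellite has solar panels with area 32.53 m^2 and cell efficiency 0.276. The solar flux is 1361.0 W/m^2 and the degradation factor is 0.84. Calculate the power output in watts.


P = area * eta * S * degradation
P = 32.53 * 0.276 * 1361.0 * 0.84
P = 10264.3288 W

10264.3288 W


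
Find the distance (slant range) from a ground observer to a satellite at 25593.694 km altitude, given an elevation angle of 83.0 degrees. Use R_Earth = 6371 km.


h = 25593.694 km, el = 83.0 deg
d = -R_E*sin(el) + sqrt((R_E*sin(el))^2 + 2*R_E*h + h^2)
d = -6371.0000*sin(1.4486) + sqrt((6371.0000*0.9925462)^2 + 2*6371.0000*25593.694 + 25593.694^2)
d = 25631.7513 km

25631.7513 km


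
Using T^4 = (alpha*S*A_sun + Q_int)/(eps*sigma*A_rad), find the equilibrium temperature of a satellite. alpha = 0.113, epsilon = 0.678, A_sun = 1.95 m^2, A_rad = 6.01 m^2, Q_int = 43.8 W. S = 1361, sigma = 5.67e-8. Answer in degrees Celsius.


Numerator = alpha*S*A_sun + Q_int = 0.113*1361*1.95 + 43.8 = 343.6963 W
Denominator = eps*sigma*A_rad = 0.678*5.67e-8*6.01 = 2.3104003e-07 W/K^4
T^4 = 1.4876052e+09 K^4
T = 196.3912 K = -76.7588 C

-76.7588 degrees Celsius


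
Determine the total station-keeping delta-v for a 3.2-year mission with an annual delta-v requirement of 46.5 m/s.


dV = rate * years = 46.5 * 3.2
dV = 148.8000 m/s

148.8000 m/s


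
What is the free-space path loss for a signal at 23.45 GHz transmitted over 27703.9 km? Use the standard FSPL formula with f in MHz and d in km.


f = 23.45 GHz = 23450.0000 MHz
d = 27703.9 km
FSPL = 32.44 + 20*log10(23450.0000) + 20*log10(27703.9)
FSPL = 32.44 + 87.4029 + 88.8508
FSPL = 208.6937 dB

208.6937 dB


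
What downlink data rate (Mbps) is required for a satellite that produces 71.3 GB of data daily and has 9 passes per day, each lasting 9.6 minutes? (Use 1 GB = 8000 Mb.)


total contact time = 9 * 9.6 * 60 = 5184.0000 s
data = 71.3 GB = 570400.0000 Mb
rate = 570400.0000 / 5184.0000 = 110.0309 Mbps

110.0309 Mbps


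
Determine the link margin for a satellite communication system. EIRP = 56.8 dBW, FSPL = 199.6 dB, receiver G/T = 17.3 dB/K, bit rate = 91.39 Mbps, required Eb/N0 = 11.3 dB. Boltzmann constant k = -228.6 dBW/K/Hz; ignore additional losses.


C/N0 = EIRP - FSPL + G/T - k = 56.8 - 199.6 + 17.3 - (-228.6)
C/N0 = 103.1000 dB-Hz
R_b = 91.39 Mbps = 9.139e+07 bps -> 10*log10(R_b) = 79.6090 dB-Hz
Eb/N0 = C/N0 - 10*log10(R_b) = 103.1000 - 79.6090 = 23.4910 dB
Margin = Eb/N0 - Eb/N0_req = 23.4910 - 11.3 = 12.1910 dB (link closes)

12.1910 dB


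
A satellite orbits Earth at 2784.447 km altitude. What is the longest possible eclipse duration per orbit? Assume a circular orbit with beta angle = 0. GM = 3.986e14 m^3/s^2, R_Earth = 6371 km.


r = 9155.4470 km
T = 145.3046 min
Eclipse fraction = arcsin(R_E/r)/pi = arcsin(6371.0000/9155.4470)/pi
= arcsin(0.6958699)/pi = 0.244981
Eclipse duration = 0.244981 * 145.3046 = 35.5969 min

35.5969 minutes


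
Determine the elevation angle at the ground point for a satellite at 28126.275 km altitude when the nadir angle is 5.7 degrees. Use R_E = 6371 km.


r = R_E + alt = 34497.2750 km
Law of sines in the satellite / Earth-center / ground-point triangle:
  sin(nadir)/R_E = sin(90 + el)/r  =>  cos(el) = (r/R_E)*sin(nadir)
cos(el) = (34497.2750 / 6371.0000) * sin(5.7 deg) = 0.5377901
el = arccos(0.5377901) = 57.4667 deg
(Earth-central angle = 90 - nadir - el = 26.8333 deg)

57.4667 degrees


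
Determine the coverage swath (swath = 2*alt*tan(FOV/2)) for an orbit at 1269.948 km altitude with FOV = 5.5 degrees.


FOV = 5.5 deg = 0.09599311 rad
swath = 2 * alt * tan(FOV/2) = 2 * 1269.948 * tan(0.04799655)
swath = 2 * 1269.948 * 0.04803344
swath = 122.0000 km

122.0000 km


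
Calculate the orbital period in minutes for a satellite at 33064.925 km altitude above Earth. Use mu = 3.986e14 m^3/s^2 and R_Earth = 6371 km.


r = 39435.9250 km = 3.9435925e+07 m
T = 2*pi*sqrt(r^3/mu) = 2*pi*sqrt(6.1330442e+22 / 3.986e14)
T = 77938.0022 s = 1298.9667 min

1298.9667 minutes


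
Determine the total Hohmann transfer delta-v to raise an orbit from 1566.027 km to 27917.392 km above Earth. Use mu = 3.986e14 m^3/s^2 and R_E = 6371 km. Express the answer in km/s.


r1 = 7937.0270 km = 7.937027e+06 m
r2 = 34288.3920 km = 3.4288392e+07 m
dv1 = sqrt(mu/r1)*(sqrt(2*r2/(r1+r2)) - 1) = 1944.4840 m/s
dv2 = sqrt(mu/r2)*(1 - sqrt(2*r1/(r1+r2))) = 1319.0255 m/s
total dv = |dv1| + |dv2| = 1944.4840 + 1319.0255 = 3263.5095 m/s = 3.2635 km/s

3.2635 km/s


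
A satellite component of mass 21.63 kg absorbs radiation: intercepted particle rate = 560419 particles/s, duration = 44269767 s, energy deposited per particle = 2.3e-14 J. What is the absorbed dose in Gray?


Total energy deposited = rate * time * E_per
  = 560419 * 44269767 * 2.3e-14 = 0.5706212 J
Dose = E_total / mass = 0.5706212 / 21.63
Dose = 0.02638101 Gy

0.0264 Gy


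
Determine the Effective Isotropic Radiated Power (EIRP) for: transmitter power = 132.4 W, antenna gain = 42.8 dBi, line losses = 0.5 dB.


Pt = 132.4 W = 21.2189 dBW
EIRP = Pt_dBW + Gt - losses = 21.2189 + 42.8 - 0.5 = 63.5189 dBW

63.5189 dBW


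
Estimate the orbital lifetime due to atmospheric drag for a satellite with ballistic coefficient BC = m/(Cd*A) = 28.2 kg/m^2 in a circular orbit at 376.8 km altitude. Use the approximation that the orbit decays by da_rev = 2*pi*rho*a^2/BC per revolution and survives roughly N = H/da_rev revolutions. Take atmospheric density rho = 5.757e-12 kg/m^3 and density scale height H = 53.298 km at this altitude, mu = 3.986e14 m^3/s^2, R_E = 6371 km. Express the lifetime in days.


a = R_E + alt = 6747.8000 km = 6.7478e+06 m
da_rev = 2*pi*rho*a^2/BC = 2*pi*5.757e-12*(6.7478e+06)^2/28.2 = 58.405184 m per revolution
N = H/da_rev = 53298.0000 m / 58.405184 m = 912.5560 revolutions
P = 2*pi*sqrt(a^3/mu) = 5516.3844 s
lifetime = N*P = 912.5560 * 5516.3844 = 5.0340096e+06 s = 58.2640 days

58.2640 days


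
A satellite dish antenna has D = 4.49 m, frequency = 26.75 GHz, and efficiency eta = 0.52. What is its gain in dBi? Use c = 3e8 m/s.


lambda = c/f = 3e8 / 2.675e+10 = 0.01121495 m
G = eta*(pi*D/lambda)^2 = 0.52*(pi*4.49/0.01121495)^2
G = 822622.9742 (linear)
G = 10*log10(822622.9742) = 59.1520 dBi

59.1520 dBi


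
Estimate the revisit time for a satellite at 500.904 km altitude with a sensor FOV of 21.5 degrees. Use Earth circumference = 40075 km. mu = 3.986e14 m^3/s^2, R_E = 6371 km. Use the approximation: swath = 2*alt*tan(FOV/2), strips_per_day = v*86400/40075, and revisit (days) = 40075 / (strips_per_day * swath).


swath = 2*500.904*tan(0.1876229) = 190.1992 km
v = sqrt(mu/r) = 7616.0556 m/s = 7.6161 km/s
strips/day = v*86400/40075 = 7.6161*86400/40075 = 16.4199
coverage/day = strips * swath = 16.4199 * 190.1992 = 3123.0503 km
revisit = 40075 / 3123.0503 = 12.8320 days

12.8320 days


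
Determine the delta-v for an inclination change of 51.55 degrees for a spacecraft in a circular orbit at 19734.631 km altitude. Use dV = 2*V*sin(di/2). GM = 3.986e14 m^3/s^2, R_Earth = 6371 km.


r = 26105.6310 km = 2.6105631e+07 m
V = sqrt(mu/r) = 3907.5231 m/s
di = 51.55 deg = 0.8997172 rad
dV = 2*V*sin(di/2) = 2*3907.5231*sin(0.4498586)
dV = 3398.2807 m/s = 3.3983 km/s

3.3983 km/s


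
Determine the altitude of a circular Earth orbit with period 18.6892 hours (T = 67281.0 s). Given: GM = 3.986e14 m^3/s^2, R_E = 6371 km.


T = 67281.0 s
r = (mu*T^2/(4*pi^2))^(1/3) = (3.986e14 * 67281.0^2 / (4*pi^2))^(1/3)
r = 3.5753685e+07 m = 35753.6851 km
alt = r - R_E = 35753.6851 - 6371 = 29382.6851 km

29382.6851 km


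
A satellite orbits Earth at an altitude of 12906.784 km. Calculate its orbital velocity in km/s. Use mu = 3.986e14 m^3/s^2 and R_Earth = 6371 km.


r = R_E + alt = 6371.0 + 12906.784 = 19277.7840 km = 1.9277784e+07 m
v = sqrt(mu/r) = sqrt(3.986e14 / 1.9277784e+07) = 4547.1585 m/s = 4.5472 km/s

4.5472 km/s


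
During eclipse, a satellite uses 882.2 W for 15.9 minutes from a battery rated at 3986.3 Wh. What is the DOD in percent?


E_used = P * t / 60 = 882.2 * 15.9 / 60 = 233.7830 Wh
DOD = E_used / E_total * 100 = 233.7830 / 3986.3 * 100
DOD = 5.8647 %

5.8647 %


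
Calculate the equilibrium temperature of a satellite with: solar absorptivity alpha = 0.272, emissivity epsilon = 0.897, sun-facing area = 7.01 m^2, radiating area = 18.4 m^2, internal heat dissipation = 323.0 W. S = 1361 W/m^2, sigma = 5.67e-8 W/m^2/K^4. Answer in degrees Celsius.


Numerator = alpha*S*A_sun + Q_int = 0.272*1361*7.01 + 323.0 = 2918.0459 W
Denominator = eps*sigma*A_rad = 0.897*5.67e-8*18.4 = 9.3582216e-07 W/K^4
T^4 = 3.1181629e+09 K^4
T = 236.3060 K = -36.8440 C

-36.8440 degrees Celsius


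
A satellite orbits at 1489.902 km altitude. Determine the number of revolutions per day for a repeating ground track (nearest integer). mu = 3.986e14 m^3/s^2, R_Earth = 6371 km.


r = 7.860902e+06 m
T = 2*pi*sqrt(r^3/mu) = 6936.1710 s = 115.6029 min
revs/day = 1440 / 115.6029 = 12.4564
Rounded: 12 revolutions per day

12 revolutions per day


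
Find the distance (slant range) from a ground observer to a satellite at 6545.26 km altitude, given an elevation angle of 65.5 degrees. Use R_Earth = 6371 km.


h = 6545.26 km, el = 65.5 deg
d = -R_E*sin(el) + sqrt((R_E*sin(el))^2 + 2*R_E*h + h^2)
d = -6371.0000*sin(1.1432) + sqrt((6371.0000*0.9099613)^2 + 2*6371.0000*6545.26 + 6545.26^2)
d = 6845.7990 km

6845.7990 km


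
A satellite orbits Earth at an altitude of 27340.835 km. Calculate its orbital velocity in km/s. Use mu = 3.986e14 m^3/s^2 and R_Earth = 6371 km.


r = R_E + alt = 6371.0 + 27340.835 = 33711.8350 km = 3.3711835e+07 m
v = sqrt(mu/r) = sqrt(3.986e14 / 3.3711835e+07) = 3438.5667 m/s = 3.4386 km/s

3.4386 km/s


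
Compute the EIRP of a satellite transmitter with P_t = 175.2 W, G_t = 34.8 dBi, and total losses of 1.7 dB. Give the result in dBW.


Pt = 175.2 W = 22.4353 dBW
EIRP = Pt_dBW + Gt - losses = 22.4353 + 34.8 - 1.7 = 55.5353 dBW

55.5353 dBW


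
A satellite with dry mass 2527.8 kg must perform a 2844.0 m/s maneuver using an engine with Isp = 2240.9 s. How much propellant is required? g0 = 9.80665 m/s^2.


ve = Isp * g0 = 2240.9 * 9.80665 = 21975.721985 m/s
mass ratio = exp(dv/ve) = exp(2844.0/21975.721985) = 1.13816298
m_prop = m_dry * (mr - 1) = 2527.8 * (1.13816298 - 1)
m_prop = 349.2484 kg

349.2484 kg


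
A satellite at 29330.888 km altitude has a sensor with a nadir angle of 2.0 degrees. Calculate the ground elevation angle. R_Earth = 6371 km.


r = R_E + alt = 35701.8880 km
Law of sines in the satellite / Earth-center / ground-point triangle:
  sin(nadir)/R_E = sin(90 + el)/r  =>  cos(el) = (r/R_E)*sin(nadir)
cos(el) = (35701.8880 / 6371.0000) * sin(2.0 deg) = 0.1955702
el = arccos(0.1955702) = 78.7220 deg
(Earth-central angle = 90 - nadir - el = 9.2780 deg)

78.7220 degrees


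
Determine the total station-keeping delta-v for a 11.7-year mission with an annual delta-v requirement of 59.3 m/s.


dV = rate * years = 59.3 * 11.7
dV = 693.8100 m/s

693.8100 m/s


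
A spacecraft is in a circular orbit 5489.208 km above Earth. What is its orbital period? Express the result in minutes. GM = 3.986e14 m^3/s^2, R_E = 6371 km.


r = 11860.2080 km = 1.1860208e+07 m
T = 2*pi*sqrt(r^3/mu) = 2*pi*sqrt(1.6683106e+21 / 3.986e14)
T = 12854.3369 s = 214.2389 min

214.2389 minutes


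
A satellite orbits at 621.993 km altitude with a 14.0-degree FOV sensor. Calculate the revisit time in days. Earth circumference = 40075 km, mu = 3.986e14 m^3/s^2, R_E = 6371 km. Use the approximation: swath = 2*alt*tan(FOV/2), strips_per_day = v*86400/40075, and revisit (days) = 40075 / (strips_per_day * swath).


swath = 2*621.993*tan(0.122173) = 152.7423 km
v = sqrt(mu/r) = 7549.8287 m/s = 7.5498 km/s
strips/day = v*86400/40075 = 7.5498*86400/40075 = 16.2771
coverage/day = strips * swath = 16.2771 * 152.7423 = 2486.2029 km
revisit = 40075 / 2486.2029 = 16.1190 days

16.1190 days


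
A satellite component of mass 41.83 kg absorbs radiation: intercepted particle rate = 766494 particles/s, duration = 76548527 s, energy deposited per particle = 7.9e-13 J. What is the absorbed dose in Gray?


Total energy deposited = rate * time * E_per
  = 766494 * 76548527 * 7.9e-13 = 46.3524 J
Dose = E_total / mass = 46.3524 / 41.83
Dose = 1.1081 Gy

1.1081 Gy


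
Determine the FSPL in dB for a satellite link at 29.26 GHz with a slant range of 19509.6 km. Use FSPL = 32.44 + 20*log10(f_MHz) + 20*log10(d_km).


f = 29.26 GHz = 29260.0000 MHz
d = 19509.6 km
FSPL = 32.44 + 20*log10(29260.0000) + 20*log10(19509.6)
FSPL = 32.44 + 89.3255 + 85.8050
FSPL = 207.5705 dB

207.5705 dB


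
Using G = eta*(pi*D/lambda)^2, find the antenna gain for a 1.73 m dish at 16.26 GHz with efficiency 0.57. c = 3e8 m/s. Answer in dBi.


lambda = c/f = 3e8 / 1.626e+10 = 0.01845018 m
G = eta*(pi*D/lambda)^2 = 0.57*(pi*1.73/0.01845018)^2
G = 49461.2833 (linear)
G = 10*log10(49461.2833) = 46.9427 dBi

46.9427 dBi


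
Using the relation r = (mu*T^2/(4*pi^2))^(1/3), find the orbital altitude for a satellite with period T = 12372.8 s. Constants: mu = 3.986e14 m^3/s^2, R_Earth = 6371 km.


T = 12372.8 s
r = (mu*T^2/(4*pi^2))^(1/3) = (3.986e14 * 12372.8^2 / (4*pi^2))^(1/3)
r = 1.156213e+07 m = 11562.1300 km
alt = r - R_E = 11562.1300 - 6371 = 5191.1300 km

5191.1300 km


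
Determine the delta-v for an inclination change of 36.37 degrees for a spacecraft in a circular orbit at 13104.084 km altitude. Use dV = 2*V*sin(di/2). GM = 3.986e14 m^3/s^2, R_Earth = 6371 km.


r = 19475.0840 km = 1.9475084e+07 m
V = sqrt(mu/r) = 4524.0665 m/s
di = 36.37 deg = 0.6347762 rad
dV = 2*V*sin(di/2) = 2*4524.0665*sin(0.3173881)
dV = 2823.7975 m/s = 2.8238 km/s

2.8238 km/s


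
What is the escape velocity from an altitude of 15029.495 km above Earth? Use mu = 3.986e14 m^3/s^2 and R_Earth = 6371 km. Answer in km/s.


r = 6371.0 + 15029.495 = 21400.4950 km = 2.1400495e+07 m
v_esc = sqrt(2*mu/r) = sqrt(2*3.986e14 / 2.1400495e+07)
v_esc = 6103.3986 m/s = 6.1034 km/s

6.1034 km/s


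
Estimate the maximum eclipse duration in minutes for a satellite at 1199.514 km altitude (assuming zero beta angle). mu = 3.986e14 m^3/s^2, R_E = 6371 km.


r = 7570.5140 km
T = 109.2567 min
Eclipse fraction = arcsin(R_E/r)/pi = arcsin(6371.0000/7570.5140)/pi
= arcsin(0.8415545)/pi = 0.3183591
Eclipse duration = 0.3183591 * 109.2567 = 34.7829 min

34.7829 minutes


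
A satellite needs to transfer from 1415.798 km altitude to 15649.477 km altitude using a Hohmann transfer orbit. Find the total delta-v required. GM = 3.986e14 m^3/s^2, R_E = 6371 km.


r1 = 7786.7980 km = 7.786798e+06 m
r2 = 22020.4770 km = 2.2020477e+07 m
dv1 = sqrt(mu/r1)*(sqrt(2*r2/(r1+r2)) - 1) = 1542.0754 m/s
dv2 = sqrt(mu/r2)*(1 - sqrt(2*r1/(r1+r2))) = 1179.2583 m/s
total dv = |dv1| + |dv2| = 1542.0754 + 1179.2583 = 2721.3337 m/s = 2.7213 km/s

2.7213 km/s


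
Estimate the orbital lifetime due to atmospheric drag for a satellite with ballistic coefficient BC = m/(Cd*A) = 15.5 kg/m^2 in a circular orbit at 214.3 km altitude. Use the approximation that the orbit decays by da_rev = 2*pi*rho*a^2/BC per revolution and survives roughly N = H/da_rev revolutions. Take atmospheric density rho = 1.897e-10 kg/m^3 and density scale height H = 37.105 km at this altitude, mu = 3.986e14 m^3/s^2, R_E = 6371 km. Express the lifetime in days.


a = R_E + alt = 6585.3000 km = 6.5853e+06 m
da_rev = 2*pi*rho*a^2/BC = 2*pi*1.897e-10*(6.5853e+06)^2/15.5 = 3334.775714 m per revolution
N = H/da_rev = 37105.0000 m / 3334.775714 m = 11.1267 revolutions
P = 2*pi*sqrt(a^3/mu) = 5318.3213 s
lifetime = N*P = 11.1267 * 5318.3213 = 59175.2871 s = 0.6848992 days

0.6849 days


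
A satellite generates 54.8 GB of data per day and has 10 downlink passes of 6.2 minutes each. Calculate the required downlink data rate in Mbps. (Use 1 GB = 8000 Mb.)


total contact time = 10 * 6.2 * 60 = 3720.0000 s
data = 54.8 GB = 438400.0000 Mb
rate = 438400.0000 / 3720.0000 = 117.8495 Mbps

117.8495 Mbps


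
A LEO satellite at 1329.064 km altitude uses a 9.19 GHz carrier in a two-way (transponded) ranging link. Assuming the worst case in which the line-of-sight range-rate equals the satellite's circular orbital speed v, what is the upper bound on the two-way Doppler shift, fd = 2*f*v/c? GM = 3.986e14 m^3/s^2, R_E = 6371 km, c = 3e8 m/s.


r = 7.700064e+06 m
v = sqrt(mu/r) = 7194.8456 m/s (worst-case radial velocity)
f = 9.19 GHz = 9.19e+09 Hz
fd = 2*f*v/c = 2*9.19e+09*7194.8456/3.0e+08
fd = 440804.2084 Hz

440804.2084 Hz


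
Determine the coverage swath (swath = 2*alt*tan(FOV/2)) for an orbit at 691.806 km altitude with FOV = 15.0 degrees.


FOV = 15.0 deg = 0.2617994 rad
swath = 2 * alt * tan(FOV/2) = 2 * 691.806 * tan(0.1308997)
swath = 2 * 691.806 * 0.1316525
swath = 182.1560 km

182.1560 km


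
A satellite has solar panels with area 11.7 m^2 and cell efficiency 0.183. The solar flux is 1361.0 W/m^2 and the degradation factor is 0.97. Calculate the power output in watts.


P = area * eta * S * degradation
P = 11.7 * 0.183 * 1361.0 * 0.97
P = 2826.6160 W

2826.6160 W


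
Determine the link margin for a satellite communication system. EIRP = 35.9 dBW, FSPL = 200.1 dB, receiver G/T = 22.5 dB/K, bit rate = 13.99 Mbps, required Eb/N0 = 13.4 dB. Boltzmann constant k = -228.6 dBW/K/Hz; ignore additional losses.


C/N0 = EIRP - FSPL + G/T - k = 35.9 - 200.1 + 22.5 - (-228.6)
C/N0 = 86.9000 dB-Hz
R_b = 13.99 Mbps = 1.399e+07 bps -> 10*log10(R_b) = 71.4582 dB-Hz
Eb/N0 = C/N0 - 10*log10(R_b) = 86.9000 - 71.4582 = 15.4418 dB
Margin = Eb/N0 - Eb/N0_req = 15.4418 - 13.4 = 2.0418 dB (link closes)

2.0418 dB


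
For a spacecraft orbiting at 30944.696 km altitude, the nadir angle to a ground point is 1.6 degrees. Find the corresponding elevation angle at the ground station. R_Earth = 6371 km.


r = R_E + alt = 37315.6960 km
Law of sines in the satellite / Earth-center / ground-point triangle:
  sin(nadir)/R_E = sin(90 + el)/r  =>  cos(el) = (r/R_E)*sin(nadir)
cos(el) = (37315.6960 / 6371.0000) * sin(1.6 deg) = 0.1635403
el = arccos(0.1635403) = 80.5876 deg
(Earth-central angle = 90 - nadir - el = 7.8124 deg)

80.5876 degrees


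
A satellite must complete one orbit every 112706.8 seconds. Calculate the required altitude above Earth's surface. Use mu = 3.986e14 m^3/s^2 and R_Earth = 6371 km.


T = 112706.8 s
r = (mu*T^2/(4*pi^2))^(1/3) = (3.986e14 * 112706.8^2 / (4*pi^2))^(1/3)
r = 5.0430422e+07 m = 50430.4216 km
alt = r - R_E = 50430.4216 - 6371 = 44059.4216 km

44059.4216 km


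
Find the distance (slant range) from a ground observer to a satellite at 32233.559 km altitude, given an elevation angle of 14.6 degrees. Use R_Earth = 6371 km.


h = 32233.559 km, el = 14.6 deg
d = -R_E*sin(el) + sqrt((R_E*sin(el))^2 + 2*R_E*h + h^2)
d = -6371.0000*sin(0.2548181) + sqrt((6371.0000*0.2520694)^2 + 2*6371.0000*32233.559 + 32233.559^2)
d = 36503.1380 km

36503.1380 km


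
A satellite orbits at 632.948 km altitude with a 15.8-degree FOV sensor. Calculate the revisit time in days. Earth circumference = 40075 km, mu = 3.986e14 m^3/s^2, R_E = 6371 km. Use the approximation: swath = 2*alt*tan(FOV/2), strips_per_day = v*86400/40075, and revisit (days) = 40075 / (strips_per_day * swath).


swath = 2*632.948*tan(0.137881) = 175.6576 km
v = sqrt(mu/r) = 7543.9220 m/s = 7.5439 km/s
strips/day = v*86400/40075 = 7.5439*86400/40075 = 16.2644
coverage/day = strips * swath = 16.2644 * 175.6576 = 2856.9610 km
revisit = 40075 / 2856.9610 = 14.0271 days

14.0271 days


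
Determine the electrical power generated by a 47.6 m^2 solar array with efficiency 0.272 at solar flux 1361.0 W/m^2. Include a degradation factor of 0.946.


P = area * eta * S * degradation
P = 47.6 * 0.272 * 1361.0 * 0.946
P = 16669.5977 W

16669.5977 W


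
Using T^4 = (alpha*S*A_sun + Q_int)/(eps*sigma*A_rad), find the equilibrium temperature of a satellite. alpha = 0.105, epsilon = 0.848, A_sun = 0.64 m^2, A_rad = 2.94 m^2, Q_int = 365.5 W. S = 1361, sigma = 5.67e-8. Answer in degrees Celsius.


Numerator = alpha*S*A_sun + Q_int = 0.105*1361*0.64 + 365.5 = 456.9592 W
Denominator = eps*sigma*A_rad = 0.848*5.67e-8*2.94 = 1.413599e-07 W/K^4
T^4 = 3.2325942e+09 K^4
T = 238.4448 K = -34.7052 C

-34.7052 degrees Celsius


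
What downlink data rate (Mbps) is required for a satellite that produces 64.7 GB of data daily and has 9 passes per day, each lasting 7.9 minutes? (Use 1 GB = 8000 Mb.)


total contact time = 9 * 7.9 * 60 = 4266.0000 s
data = 64.7 GB = 517600.0000 Mb
rate = 517600.0000 / 4266.0000 = 121.3315 Mbps

121.3315 Mbps


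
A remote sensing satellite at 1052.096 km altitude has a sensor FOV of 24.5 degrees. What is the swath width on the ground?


FOV = 24.5 deg = 0.4276057 rad
swath = 2 * alt * tan(FOV/2) = 2 * 1052.096 * tan(0.2138028)
swath = 2 * 1052.096 * 0.2171213
swath = 456.8649 km

456.8649 km


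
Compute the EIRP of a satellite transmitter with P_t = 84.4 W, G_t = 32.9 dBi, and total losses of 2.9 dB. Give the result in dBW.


Pt = 84.4 W = 19.2634 dBW
EIRP = Pt_dBW + Gt - losses = 19.2634 + 32.9 - 2.9 = 49.2634 dBW

49.2634 dBW


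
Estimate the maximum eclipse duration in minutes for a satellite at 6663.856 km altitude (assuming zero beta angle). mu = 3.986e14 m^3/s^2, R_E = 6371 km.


r = 13034.8560 km
T = 246.8422 min
Eclipse fraction = arcsin(R_E/r)/pi = arcsin(6371.0000/13034.8560)/pi
= arcsin(0.4887664)/pi = 0.162553
Eclipse duration = 0.162553 * 246.8422 = 40.1249 min

40.1249 minutes


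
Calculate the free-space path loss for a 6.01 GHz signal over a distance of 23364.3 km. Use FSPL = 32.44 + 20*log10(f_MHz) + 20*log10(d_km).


f = 6.01 GHz = 6010.0000 MHz
d = 23364.3 km
FSPL = 32.44 + 20*log10(6010.0000) + 20*log10(23364.3)
FSPL = 32.44 + 75.5775 + 87.3711
FSPL = 195.3885 dB

195.3885 dB


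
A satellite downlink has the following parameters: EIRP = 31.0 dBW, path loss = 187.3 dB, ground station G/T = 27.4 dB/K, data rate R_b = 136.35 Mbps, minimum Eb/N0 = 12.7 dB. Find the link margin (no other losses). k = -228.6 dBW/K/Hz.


C/N0 = EIRP - FSPL + G/T - k = 31.0 - 187.3 + 27.4 - (-228.6)
C/N0 = 99.7000 dB-Hz
R_b = 136.35 Mbps = 1.3635e+08 bps -> 10*log10(R_b) = 81.3466 dB-Hz
Eb/N0 = C/N0 - 10*log10(R_b) = 99.7000 - 81.3466 = 18.3534 dB
Margin = Eb/N0 - Eb/N0_req = 18.3534 - 12.7 = 5.6534 dB (link closes)

5.6534 dB


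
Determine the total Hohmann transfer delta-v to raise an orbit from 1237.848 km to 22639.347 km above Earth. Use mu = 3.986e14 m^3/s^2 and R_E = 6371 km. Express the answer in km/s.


r1 = 7608.8480 km = 7.608848e+06 m
r2 = 29010.3470 km = 2.9010347e+07 m
dv1 = sqrt(mu/r1)*(sqrt(2*r2/(r1+r2)) - 1) = 1872.7412 m/s
dv2 = sqrt(mu/r2)*(1 - sqrt(2*r1/(r1+r2))) = 1317.2119 m/s
total dv = |dv1| + |dv2| = 1872.7412 + 1317.2119 = 3189.9531 m/s = 3.1900 km/s

3.1900 km/s


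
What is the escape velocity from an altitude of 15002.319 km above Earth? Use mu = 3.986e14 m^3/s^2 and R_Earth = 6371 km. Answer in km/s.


r = 6371.0 + 15002.319 = 21373.3190 km = 2.1373319e+07 m
v_esc = sqrt(2*mu/r) = sqrt(2*3.986e14 / 2.1373319e+07)
v_esc = 6107.2776 m/s = 6.1073 km/s

6.1073 km/s


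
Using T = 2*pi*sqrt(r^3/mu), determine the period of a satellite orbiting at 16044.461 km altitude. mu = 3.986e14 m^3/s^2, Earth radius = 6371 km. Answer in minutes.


r = 22415.4610 km = 2.2415461e+07 m
T = 2*pi*sqrt(r^3/mu) = 2*pi*sqrt(1.1262713e+22 / 3.986e14)
T = 33398.9439 s = 556.6491 min

556.6491 minutes


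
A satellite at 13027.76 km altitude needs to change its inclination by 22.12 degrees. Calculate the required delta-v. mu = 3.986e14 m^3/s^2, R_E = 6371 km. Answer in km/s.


r = 19398.7600 km = 1.939876e+07 m
V = sqrt(mu/r) = 4532.9577 m/s
di = 22.12 deg = 0.3860668 rad
dV = 2*V*sin(di/2) = 2*4532.9577*sin(0.1930334)
dV = 1739.1766 m/s = 1.7392 km/s

1.7392 km/s


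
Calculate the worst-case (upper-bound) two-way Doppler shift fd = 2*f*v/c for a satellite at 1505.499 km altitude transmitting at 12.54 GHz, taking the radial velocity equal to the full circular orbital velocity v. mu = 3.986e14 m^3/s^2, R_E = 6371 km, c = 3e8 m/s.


r = 7.876499e+06 m
v = sqrt(mu/r) = 7113.8063 m/s (worst-case radial velocity)
f = 12.54 GHz = 1.254e+10 Hz
fd = 2*f*v/c = 2*1.254e+10*7113.8063/3.0e+08
fd = 594714.2072 Hz

594714.2072 Hz


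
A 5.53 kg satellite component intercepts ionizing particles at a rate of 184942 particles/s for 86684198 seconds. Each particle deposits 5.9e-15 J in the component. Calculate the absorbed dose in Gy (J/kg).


Total energy deposited = rate * time * E_per
  = 184942 * 86684198 * 5.9e-15 = 0.09458614 J
Dose = E_total / mass = 0.09458614 / 5.53
Dose = 0.01710418 Gy

0.0171 Gy


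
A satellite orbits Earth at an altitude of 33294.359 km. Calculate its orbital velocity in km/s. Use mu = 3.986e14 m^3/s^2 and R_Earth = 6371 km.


r = R_E + alt = 6371.0 + 33294.359 = 39665.3590 km = 3.9665359e+07 m
v = sqrt(mu/r) = sqrt(3.986e14 / 3.9665359e+07) = 3170.0269 m/s = 3.1700 km/s

3.1700 km/s


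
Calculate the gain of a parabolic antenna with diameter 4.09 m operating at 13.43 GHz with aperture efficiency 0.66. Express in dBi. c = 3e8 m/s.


lambda = c/f = 3e8 / 1.343e+10 = 0.02233805 m
G = eta*(pi*D/lambda)^2 = 0.66*(pi*4.09/0.02233805)^2
G = 218373.4387 (linear)
G = 10*log10(218373.4387) = 53.3920 dBi

53.3920 dBi


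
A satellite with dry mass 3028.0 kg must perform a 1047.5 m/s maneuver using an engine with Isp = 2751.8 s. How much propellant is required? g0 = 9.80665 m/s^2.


ve = Isp * g0 = 2751.8 * 9.80665 = 26985.939470 m/s
mass ratio = exp(dv/ve) = exp(1047.5/26985.939470) = 1.03957971
m_prop = m_dry * (mr - 1) = 3028.0 * (1.03957971 - 1)
m_prop = 119.8474 kg

119.8474 kg


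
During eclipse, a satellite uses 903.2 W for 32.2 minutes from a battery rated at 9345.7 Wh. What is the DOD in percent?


E_used = P * t / 60 = 903.2 * 32.2 / 60 = 484.7173 Wh
DOD = E_used / E_total * 100 = 484.7173 / 9345.7 * 100
DOD = 5.1865 %

5.1865 %


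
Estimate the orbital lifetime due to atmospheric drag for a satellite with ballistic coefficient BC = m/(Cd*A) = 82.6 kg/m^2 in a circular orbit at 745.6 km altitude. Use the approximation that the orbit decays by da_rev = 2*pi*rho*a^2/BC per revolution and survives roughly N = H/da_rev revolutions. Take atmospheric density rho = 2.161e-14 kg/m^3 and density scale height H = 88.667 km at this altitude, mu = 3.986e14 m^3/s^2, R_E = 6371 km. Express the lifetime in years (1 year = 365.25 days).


a = R_E + alt = 7116.6000 km = 7.1166e+06 m
da_rev = 2*pi*rho*a^2/BC = 2*pi*2.161e-14*(7.1166e+06)^2/82.6 = 0.0832529633 m per revolution
N = H/da_rev = 88667.0000 m / 0.0832529633 m = 1.0650312e+06 revolutions
P = 2*pi*sqrt(a^3/mu) = 5974.7544 s
lifetime = N*P = 1.0650312e+06 * 5974.7544 = 6.3632996e+09 s = 73649.3006 days
years = 73649.3006 / 365.25 = 201.6408 years

201.6408 years


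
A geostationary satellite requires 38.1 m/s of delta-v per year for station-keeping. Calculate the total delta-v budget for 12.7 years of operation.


dV = rate * years = 38.1 * 12.7
dV = 483.8700 m/s

483.8700 m/s


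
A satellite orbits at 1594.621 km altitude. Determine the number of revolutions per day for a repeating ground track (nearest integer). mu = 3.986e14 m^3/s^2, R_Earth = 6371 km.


r = 7.965621e+06 m
T = 2*pi*sqrt(r^3/mu) = 7075.2319 s = 117.9205 min
revs/day = 1440 / 117.9205 = 12.2116
Rounded: 12 revolutions per day

12 revolutions per day


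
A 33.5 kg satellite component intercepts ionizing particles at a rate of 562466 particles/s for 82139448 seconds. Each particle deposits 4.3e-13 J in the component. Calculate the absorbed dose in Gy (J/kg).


Total energy deposited = rate * time * E_per
  = 562466 * 82139448 * 4.3e-13 = 19.8663 J
Dose = E_total / mass = 19.8663 / 33.5
Dose = 0.5930232 Gy

0.5930 Gy


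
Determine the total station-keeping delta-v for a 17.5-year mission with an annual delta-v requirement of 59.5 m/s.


dV = rate * years = 59.5 * 17.5
dV = 1041.2500 m/s

1041.2500 m/s


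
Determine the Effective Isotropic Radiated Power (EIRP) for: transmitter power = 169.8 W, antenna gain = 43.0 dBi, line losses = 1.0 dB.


Pt = 169.8 W = 22.2994 dBW
EIRP = Pt_dBW + Gt - losses = 22.2994 + 43.0 - 1.0 = 64.2994 dBW

64.2994 dBW


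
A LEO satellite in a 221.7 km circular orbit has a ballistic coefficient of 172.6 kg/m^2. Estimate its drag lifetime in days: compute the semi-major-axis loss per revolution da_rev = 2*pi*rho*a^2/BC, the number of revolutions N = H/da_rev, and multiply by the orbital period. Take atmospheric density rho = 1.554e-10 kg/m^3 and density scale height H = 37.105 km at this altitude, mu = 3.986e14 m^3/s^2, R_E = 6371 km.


a = R_E + alt = 6592.7000 km = 6.5927e+06 m
da_rev = 2*pi*rho*a^2/BC = 2*pi*1.554e-10*(6.5927e+06)^2/172.6 = 245.876328 m per revolution
N = H/da_rev = 37105.0000 m / 245.876328 m = 150.9092 revolutions
P = 2*pi*sqrt(a^3/mu) = 5327.2882 s
lifetime = N*P = 150.9092 * 5327.2882 = 803936.8000 s = 9.3048 days

9.3048 days


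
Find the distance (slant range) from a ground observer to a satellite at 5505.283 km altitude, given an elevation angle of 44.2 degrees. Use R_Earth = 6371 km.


h = 5505.283 km, el = 44.2 deg
d = -R_E*sin(el) + sqrt((R_E*sin(el))^2 + 2*R_E*h + h^2)
d = -6371.0000*sin(0.7714355) + sqrt((6371.0000*0.6971651)^2 + 2*6371.0000*5505.283 + 5505.283^2)
d = 6521.2354 km

6521.2354 km


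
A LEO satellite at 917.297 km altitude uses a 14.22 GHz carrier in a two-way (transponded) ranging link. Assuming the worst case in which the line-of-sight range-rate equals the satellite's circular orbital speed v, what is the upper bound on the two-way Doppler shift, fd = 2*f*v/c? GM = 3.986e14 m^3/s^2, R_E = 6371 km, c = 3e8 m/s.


r = 7.288297e+06 m
v = sqrt(mu/r) = 7395.2969 m/s (worst-case radial velocity)
f = 14.22 GHz = 1.422e+10 Hz
fd = 2*f*v/c = 2*1.422e+10*7395.2969/3.0e+08
fd = 701074.1491 Hz

701074.1491 Hz


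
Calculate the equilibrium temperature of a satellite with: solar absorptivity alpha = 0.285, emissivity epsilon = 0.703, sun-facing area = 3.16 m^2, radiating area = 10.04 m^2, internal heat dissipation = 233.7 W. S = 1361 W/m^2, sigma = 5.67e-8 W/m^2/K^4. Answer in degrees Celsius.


Numerator = alpha*S*A_sun + Q_int = 0.285*1361*3.16 + 233.7 = 1459.4166 W
Denominator = eps*sigma*A_rad = 0.703*5.67e-8*10.04 = 4.001954e-07 W/K^4
T^4 = 3.64676e+09 K^4
T = 245.7405 K = -27.4095 C

-27.4095 degrees Celsius


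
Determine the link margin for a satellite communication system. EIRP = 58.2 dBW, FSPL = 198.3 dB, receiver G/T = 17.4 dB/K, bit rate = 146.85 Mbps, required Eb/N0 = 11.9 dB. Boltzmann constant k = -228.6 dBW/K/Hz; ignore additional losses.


C/N0 = EIRP - FSPL + G/T - k = 58.2 - 198.3 + 17.4 - (-228.6)
C/N0 = 105.9000 dB-Hz
R_b = 146.85 Mbps = 1.4685e+08 bps -> 10*log10(R_b) = 81.6687 dB-Hz
Eb/N0 = C/N0 - 10*log10(R_b) = 105.9000 - 81.6687 = 24.2313 dB
Margin = Eb/N0 - Eb/N0_req = 24.2313 - 11.9 = 12.3313 dB (link closes)

12.3313 dB


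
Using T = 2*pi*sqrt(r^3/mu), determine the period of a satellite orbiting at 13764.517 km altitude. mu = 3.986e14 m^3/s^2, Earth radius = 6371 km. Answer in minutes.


r = 20135.5170 km = 2.0135517e+07 m
T = 2*pi*sqrt(r^3/mu) = 2*pi*sqrt(8.1637248e+21 / 3.986e14)
T = 28435.1418 s = 473.9190 min

473.9190 minutes


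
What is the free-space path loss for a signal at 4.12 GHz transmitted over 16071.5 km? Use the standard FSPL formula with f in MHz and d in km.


f = 4.12 GHz = 4120.0000 MHz
d = 16071.5 km
FSPL = 32.44 + 20*log10(4120.0000) + 20*log10(16071.5)
FSPL = 32.44 + 72.2979 + 84.1211
FSPL = 188.8591 dB

188.8591 dB


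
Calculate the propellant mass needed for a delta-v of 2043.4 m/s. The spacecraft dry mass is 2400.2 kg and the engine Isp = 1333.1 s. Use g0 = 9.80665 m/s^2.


ve = Isp * g0 = 1333.1 * 9.80665 = 13073.245115 m/s
mass ratio = exp(dv/ve) = exp(2043.4/13073.245115) = 1.16918154
m_prop = m_dry * (mr - 1) = 2400.2 * (1.16918154 - 1)
m_prop = 406.0695 kg

406.0695 kg


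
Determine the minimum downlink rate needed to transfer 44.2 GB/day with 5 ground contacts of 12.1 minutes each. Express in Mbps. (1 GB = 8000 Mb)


total contact time = 5 * 12.1 * 60 = 3630.0000 s
data = 44.2 GB = 353600.0000 Mb
rate = 353600.0000 / 3630.0000 = 97.4105 Mbps

97.4105 Mbps


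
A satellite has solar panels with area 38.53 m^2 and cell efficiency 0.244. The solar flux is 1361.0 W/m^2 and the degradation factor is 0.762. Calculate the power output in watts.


P = area * eta * S * degradation
P = 38.53 * 0.244 * 1361.0 * 0.762
P = 9749.9397 W

9749.9397 W


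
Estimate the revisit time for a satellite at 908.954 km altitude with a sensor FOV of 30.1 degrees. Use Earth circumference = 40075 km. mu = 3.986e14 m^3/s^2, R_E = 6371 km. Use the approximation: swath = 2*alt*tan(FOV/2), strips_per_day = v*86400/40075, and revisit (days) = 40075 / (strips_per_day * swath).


swath = 2*908.954*tan(0.2626721) = 488.8077 km
v = sqrt(mu/r) = 7399.5333 m/s = 7.3995 km/s
strips/day = v*86400/40075 = 7.3995*86400/40075 = 15.9531
coverage/day = strips * swath = 15.9531 * 488.8077 = 7797.9884 km
revisit = 40075 / 7797.9884 = 5.1391 days

5.1391 days


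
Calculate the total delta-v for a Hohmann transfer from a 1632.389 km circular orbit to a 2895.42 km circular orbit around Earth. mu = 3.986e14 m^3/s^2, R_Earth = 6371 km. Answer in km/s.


r1 = 8003.3890 km = 8.003389e+06 m
r2 = 9266.4200 km = 9.26642e+06 m
dv1 = sqrt(mu/r1)*(sqrt(2*r2/(r1+r2)) - 1) = 253.5111 m/s
dv2 = sqrt(mu/r2)*(1 - sqrt(2*r1/(r1+r2))) = 244.3862 m/s
total dv = |dv1| + |dv2| = 253.5111 + 244.3862 = 497.8973 m/s = 0.4978973 km/s

0.4979 km/s


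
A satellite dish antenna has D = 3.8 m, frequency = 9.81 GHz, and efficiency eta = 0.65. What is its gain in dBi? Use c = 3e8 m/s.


lambda = c/f = 3e8 / 9.81e+09 = 0.03058104 m
G = eta*(pi*D/lambda)^2 = 0.65*(pi*3.8/0.03058104)^2
G = 99054.8628 (linear)
G = 10*log10(99054.8628) = 49.9588 dBi

49.9588 dBi


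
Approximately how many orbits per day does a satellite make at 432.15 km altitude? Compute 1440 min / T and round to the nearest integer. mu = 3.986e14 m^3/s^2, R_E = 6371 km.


r = 6.80315e+06 m
T = 2*pi*sqrt(r^3/mu) = 5584.3971 s = 93.0733 min
revs/day = 1440 / 93.0733 = 15.4717
Rounded: 15 revolutions per day

15 revolutions per day


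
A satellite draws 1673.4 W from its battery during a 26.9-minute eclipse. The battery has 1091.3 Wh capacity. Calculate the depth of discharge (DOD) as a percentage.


E_used = P * t / 60 = 1673.4 * 26.9 / 60 = 750.2410 Wh
DOD = E_used / E_total * 100 = 750.2410 / 1091.3 * 100
DOD = 68.7475 %

68.7475 %


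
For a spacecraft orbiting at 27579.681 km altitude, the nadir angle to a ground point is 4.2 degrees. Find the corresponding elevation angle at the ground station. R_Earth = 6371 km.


r = R_E + alt = 33950.6810 km
Law of sines in the satellite / Earth-center / ground-point triangle:
  sin(nadir)/R_E = sin(90 + el)/r  =>  cos(el) = (r/R_E)*sin(nadir)
cos(el) = (33950.6810 / 6371.0000) * sin(4.2 deg) = 0.390282
el = arccos(0.390282) = 67.0280 deg
(Earth-central angle = 90 - nadir - el = 18.7720 deg)

67.0280 degrees


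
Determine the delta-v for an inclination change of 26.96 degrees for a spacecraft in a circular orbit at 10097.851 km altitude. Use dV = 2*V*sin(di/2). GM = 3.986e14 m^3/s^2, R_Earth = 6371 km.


r = 16468.8510 km = 1.6468851e+07 m
V = sqrt(mu/r) = 4919.6816 m/s
di = 26.96 deg = 0.4705408 rad
dV = 2*V*sin(di/2) = 2*4919.6816*sin(0.2352704)
dV = 2293.6139 m/s = 2.2936 km/s

2.2936 km/s
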